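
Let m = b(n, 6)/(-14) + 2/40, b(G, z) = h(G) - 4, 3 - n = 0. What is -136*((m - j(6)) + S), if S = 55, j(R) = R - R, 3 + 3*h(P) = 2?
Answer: -790534/105 ≈ -7528.9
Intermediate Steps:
n = 3 (n = 3 - 1*0 = 3 + 0 = 3)
h(P) = -⅓ (h(P) = -1 + (⅓)*2 = -1 + ⅔ = -⅓)
j(R) = 0
b(G, z) = -13/3 (b(G, z) = -⅓ - 4 = -13/3)
m = 151/420 (m = -13/3/(-14) + 2/40 = -13/3*(-1/14) + 2*(1/40) = 13/42 + 1/20 = 151/420 ≈ 0.35952)
-136*((m - j(6)) + S) = -136*((151/420 - 1*0) + 55) = -136*((151/420 + 0) + 55) = -136*(151/420 + 55) = -136*23251/420 = -790534/105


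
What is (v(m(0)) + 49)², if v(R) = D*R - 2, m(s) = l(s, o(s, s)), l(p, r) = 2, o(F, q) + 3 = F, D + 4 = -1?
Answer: 1369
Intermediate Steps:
D = -5 (D = -4 - 1 = -5)
o(F, q) = -3 + F
m(s) = 2
v(R) = -2 - 5*R (v(R) = -5*R - 2 = -2 - 5*R)
(v(m(0)) + 49)² = ((-2 - 5*2) + 49)² = ((-2 - 10) + 49)² = (-12 + 49)² = 37² = 1369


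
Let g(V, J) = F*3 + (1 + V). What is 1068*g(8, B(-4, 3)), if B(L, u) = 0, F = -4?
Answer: -3204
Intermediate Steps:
g(V, J) = -11 + V (g(V, J) = -4*3 + (1 + V) = -12 + (1 + V) = -11 + V)
1068*g(8, B(-4, 3)) = 1068*(-11 + 8) = 1068*(-3) = -3204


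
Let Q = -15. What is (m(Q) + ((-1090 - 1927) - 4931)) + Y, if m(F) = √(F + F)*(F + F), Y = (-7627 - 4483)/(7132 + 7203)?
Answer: -22789338/2867 - 30*I*√30 ≈ -7948.8 - 164.32*I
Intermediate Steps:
Y = -2422/2867 (Y = -12110/14335 = -12110*1/14335 = -2422/2867 ≈ -0.84479)
m(F) = 2*√2*F^(3/2) (m(F) = √(2*F)*(2*F) = (√2*√F)*(2*F) = 2*√2*F^(3/2))
(m(Q) + ((-1090 - 1927) - 4931)) + Y = (2*√2*(-15)^(3/2) + ((-1090 - 1927) - 4931)) - 2422/2867 = (2*√2*(-15*I*√15) + (-3017 - 4931)) - 2422/2867 = (-30*I*√30 - 7948) - 2422/2867 = (-7948 - 30*I*√30) - 2422/2867 = -22789338/2867 - 30*I*√30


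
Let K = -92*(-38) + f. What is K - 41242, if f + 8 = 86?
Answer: -37668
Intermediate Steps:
f = 78 (f = -8 + 86 = 78)
K = 3574 (K = -92*(-38) + 78 = 3496 + 78 = 3574)
K - 41242 = 3574 - 41242 = -37668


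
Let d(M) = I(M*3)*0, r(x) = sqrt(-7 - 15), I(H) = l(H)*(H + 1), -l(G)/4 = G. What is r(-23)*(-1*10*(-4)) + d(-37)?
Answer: 40*I*sqrt(22) ≈ 187.62*I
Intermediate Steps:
l(G) = -4*G
I(H) = -4*H*(1 + H) (I(H) = (-4*H)*(H + 1) = (-4*H)*(1 + H) = -4*H*(1 + H))
r(x) = I*sqrt(22) (r(x) = sqrt(-22) = I*sqrt(22))
d(M) = 0 (d(M) = -4*M*3*(1 + M*3)*0 = -4*3*M*(1 + 3*M)*0 = -12*M*(1 + 3*M)*0 = 0)
r(-23)*(-1*10*(-4)) + d(-37) = (I*sqrt(22))*(-1*10*(-4)) + 0 = (I*sqrt(22))*(-10*(-4)) + 0 = (I*sqrt(22))*40 + 0 = 40*I*sqrt(22) + 0 = 40*I*sqrt(22)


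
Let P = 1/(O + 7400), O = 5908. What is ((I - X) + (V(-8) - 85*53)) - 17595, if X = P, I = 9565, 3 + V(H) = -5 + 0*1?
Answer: -166922245/13308 ≈ -12543.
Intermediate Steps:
P = 1/13308 (P = 1/(5908 + 7400) = 1/13308 ≈ 7.5143e-5)
V(H) = -8 (V(H) = -3 + (-5 + 0*1) = -3 + (-5 + 0) = -3 - 5 = -8)
X = 1/13308 ≈ 7.5143e-5
((I - X) + (V(-8) - 85*53)) - 17595 = ((9565 - 1*1/13308) + (-8 - 85*53)) - 17595 = ((9565 - 1/13308) + (-8 - 4505)) - 17595 = (127291019/13308 - 4513) - 17595 = 67232015/13308 - 17595 = -166922245/13308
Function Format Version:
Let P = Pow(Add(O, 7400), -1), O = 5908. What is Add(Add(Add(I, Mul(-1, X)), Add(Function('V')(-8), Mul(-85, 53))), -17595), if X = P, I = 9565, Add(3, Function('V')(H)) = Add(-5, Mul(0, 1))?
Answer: Rational(-166922245, 13308) ≈ -12543.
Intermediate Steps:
P = Rational(1, 13308) (P = Pow(Add(5908, 7400), -1) = Pow(13308, -1) = Rational(1, 13308) ≈ 7.5143e-5)
Function('V')(H) = -8 (Function('V')(H) = Add(-3, Add(-5, Mul(0, 1))) = Add(-3, Add(-5, 0)) = Add(-3, -5) = -8)
X = Rational(1, 13308) ≈ 7.5143e-5
Add(Add(Add(I, Mul(-1, X)), Add(Function('V')(-8), Mul(-85, 53))), -17595) = Add(Add(Add(9565, Mul(-1, Rational(1, 13308))), Add(-8, Mul(-85, 53))), -17595) = Add(Add(Add(9565, Rational(-1, 13308)), Add(-8, -4505)), -17595) = Add(Add(Rational(127291019, 13308), -4513), -17595) = Add(Rational(67232015, 13308), -17595) = Rational(-166922245, 13308)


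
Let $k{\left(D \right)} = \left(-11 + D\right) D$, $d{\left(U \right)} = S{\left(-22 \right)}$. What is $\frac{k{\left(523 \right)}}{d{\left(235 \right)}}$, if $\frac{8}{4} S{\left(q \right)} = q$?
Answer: $- \frac{267776}{11} \approx -24343.0$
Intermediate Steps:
$S{\left(q \right)} = \frac{q}{2}$
$d{\left(U \right)} = -11$ ($d{\left(U \right)} = \frac{1}{2} \left(-22\right) = -11$)
$k{\left(D \right)} = D \left(-11 + D\right)$
$\frac{k{\left(523 \right)}}{d{\left(235 \right)}} = \frac{523 \left(-11 + 523\right)}{-11} = 523 \cdot 512 \left(- \frac{1}{11}\right) = 267776 \left(- \frac{1}{11}\right) = - \frac{267776}{11}$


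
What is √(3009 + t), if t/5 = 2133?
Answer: √13674 ≈ 116.94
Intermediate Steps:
t = 10665 (t = 5*2133 = 10665)
√(3009 + t) = √(3009 + 10665) = √13674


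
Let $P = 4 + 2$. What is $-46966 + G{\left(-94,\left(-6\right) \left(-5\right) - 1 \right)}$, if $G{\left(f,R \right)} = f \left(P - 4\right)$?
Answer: $-47154$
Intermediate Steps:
$P = 6$
$G{\left(f,R \right)} = 2 f$ ($G{\left(f,R \right)} = f \left(6 - 4\right) = f 2 = 2 f$)
$-46966 + G{\left(-94,\left(-6\right) \left(-5\right) - 1 \right)} = -46966 + 2 \left(-94\right) = -46966 - 188 = -47154$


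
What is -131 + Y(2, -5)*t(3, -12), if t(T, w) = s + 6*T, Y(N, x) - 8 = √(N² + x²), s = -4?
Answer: -19 + 14*√29 ≈ 56.392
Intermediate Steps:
Y(N, x) = 8 + √(N² + x²)
t(T, w) = -4 + 6*T
-131 + Y(2, -5)*t(3, -12) = -131 + (8 + √(2² + (-5)²))*(-4 + 6*3) = -131 + (8 + √(4 + 25))*(-4 + 18) = -131 + (8 + √29)*14 = -131 + (112 + 14*√29) = -19 + 14*√29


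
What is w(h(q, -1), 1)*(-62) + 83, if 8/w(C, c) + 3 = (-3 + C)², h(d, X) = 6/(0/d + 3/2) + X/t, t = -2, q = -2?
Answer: 2233/3 ≈ 744.33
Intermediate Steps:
h(d, X) = 4 - X/2 (h(d, X) = 6/(0/d + 3/2) + X/(-2) = 6/(0 + 3*(½)) + X*(-½) = 6/(0 + 3/2) - X/2 = 6/(3/2) - X/2 = 6*(⅔) - X/2 = 4 - X/2)
w(C, c) = 8/(-3 + (-3 + C)²)
w(h(q, -1), 1)*(-62) + 83 = (8/(-3 + (-3 + (4 - ½*(-1)))²))*(-62) + 83 = (8/(-3 + (-3 + (4 + ½))²))*(-62) + 83 = (8/(-3 + (-3 + 9/2)²))*(-62) + 83 = (8/(-3 + (3/2)²))*(-62) + 83 = (8/(-3 + 9/4))*(-62) + 83 = (8/(-¾))*(-62) + 83 = (8*(-4/3))*(-62) + 83 = -32/3*(-62) + 83 = 1984/3 + 83 = 2233/3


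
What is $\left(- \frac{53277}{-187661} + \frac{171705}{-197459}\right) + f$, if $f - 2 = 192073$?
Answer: $\frac{7117385301804063}{37055353399} \approx 1.9207 \cdot 10^{5}$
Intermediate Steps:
$f = 192075$ ($f = 2 + 192073 = 192075$)
$\left(- \frac{53277}{-187661} + \frac{171705}{-197459}\right) + f = \left(- \frac{53277}{-187661} + \frac{171705}{-197459}\right) + 192075 = \left(\left(-53277\right) \left(- \frac{1}{187661}\right) + 171705 \left(- \frac{1}{197459}\right)\right) + 192075 = \left(\frac{53277}{187661} - \frac{171705}{197459}\right) + 192075 = - \frac{21702308862}{37055353399} + 192075 = \frac{7117385301804063}{37055353399}$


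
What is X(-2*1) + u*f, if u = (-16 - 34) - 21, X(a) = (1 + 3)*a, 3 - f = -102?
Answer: -7463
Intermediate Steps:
f = 105 (f = 3 - 1*(-102) = 3 + 102 = 105)
X(a) = 4*a
u = -71 (u = -50 - 21 = -71)
X(-2*1) + u*f = 4*(-2*1) - 71*105 = 4*(-2) - 7455 = -8 - 7455 = -7463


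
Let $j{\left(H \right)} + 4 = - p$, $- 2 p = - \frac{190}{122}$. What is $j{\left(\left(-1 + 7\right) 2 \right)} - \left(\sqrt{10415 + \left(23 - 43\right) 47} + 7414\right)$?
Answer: $- \frac{905091}{122} - 5 \sqrt{379} \approx -7516.1$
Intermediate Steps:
$p = \frac{95}{122}$ ($p = - \frac{\left(-190\right) \frac{1}{122}}{2} = \left(- \frac{1}{2}\right) \left(- \frac{95}{61}\right) = \frac{95}{122} \approx 0.77869$)
$j{\left(H \right)} = - \frac{583}{122}$ ($j{\left(H \right)} = -4 - \frac{95}{122} = - \frac{583}{122}$)
$j{\left(\left(-1 + 7\right) 2 \right)} - \left(\sqrt{10415 + \left(23 - 43\right) 47} + 7414\right) = - \frac{583}{122} - \left(\sqrt{10415 + \left(23 - 43\right) 47} + 7414\right) = - \frac{583}{122} - \left(\sqrt{10415 - 940} + 7414\right) = - \frac{583}{122} - \left(\sqrt{9475} + 7414\right) = - \frac{583}{122} - \left(5 \sqrt{379} + 7414\right) = - \frac{583}{122} - \left(7414 + 5 \sqrt{379}\right) = - \frac{905091}{122} - 5 \sqrt{379}$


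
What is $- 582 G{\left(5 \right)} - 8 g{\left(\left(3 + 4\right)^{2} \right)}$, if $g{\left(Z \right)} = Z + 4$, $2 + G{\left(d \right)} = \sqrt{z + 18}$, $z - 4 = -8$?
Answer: $740 - 582 \sqrt{14} \approx -1437.6$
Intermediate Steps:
$z = -4$ ($z = 4 - 8 = -4$)
$G{\left(d \right)} = -2 + \sqrt{14}$ ($G{\left(d \right)} = -2 + \sqrt{-4 + 18} = -2 + \sqrt{14}$)
$g{\left(Z \right)} = 4 + Z$
$- 582 G{\left(5 \right)} - 8 g{\left(\left(3 + 4\right)^{2} \right)} = - 582 \left(-2 + \sqrt{14}\right) - 8 \left(4 + \left(3 + 4\right)^{2}\right) = \left(1164 - 582 \sqrt{14}\right) - 8 \left(4 + 7^{2}\right) = \left(1164 - 582 \sqrt{14}\right) - 8 \left(4 + 49\right) = \left(1164 - 582 \sqrt{14}\right) - 424 = 740 - 582 \sqrt{14}$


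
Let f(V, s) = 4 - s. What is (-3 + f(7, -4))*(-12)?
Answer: -60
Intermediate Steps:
(-3 + f(7, -4))*(-12) = (-3 + (4 - 1*(-4)))*(-12) = (-3 + (4 + 4))*(-12) = (-3 + 8)*(-12) = 5*(-12) = -60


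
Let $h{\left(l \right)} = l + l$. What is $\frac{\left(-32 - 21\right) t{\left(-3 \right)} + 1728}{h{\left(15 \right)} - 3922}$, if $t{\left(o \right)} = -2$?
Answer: $- \frac{131}{278} \approx -0.47122$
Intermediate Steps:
$h{\left(l \right)} = 2 l$
$\frac{\left(-32 - 21\right) t{\left(-3 \right)} + 1728}{h{\left(15 \right)} - 3922} = \frac{\left(-32 - 21\right) \left(-2\right) + 1728}{2 \cdot 15 - 3922} = \frac{\left(-53\right) \left(-2\right) + 1728}{30 - 3922} = \frac{106 + 1728}{-3892} = 1834 \left(- \frac{1}{3892}\right) = - \frac{131}{278}$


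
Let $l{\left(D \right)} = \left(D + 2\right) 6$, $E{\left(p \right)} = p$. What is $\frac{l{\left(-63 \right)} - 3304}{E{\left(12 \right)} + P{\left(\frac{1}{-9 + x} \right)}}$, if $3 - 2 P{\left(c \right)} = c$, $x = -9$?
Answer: $- \frac{132120}{487} \approx -271.29$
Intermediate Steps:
$P{\left(c \right)} = \frac{3}{2} - \frac{c}{2}$
$l{\left(D \right)} = 12 + 6 D$ ($l{\left(D \right)} = \left(2 + D\right) 6 = 12 + 6 D$)
$\frac{l{\left(-63 \right)} - 3304}{E{\left(12 \right)} + P{\left(\frac{1}{-9 + x} \right)}} = \frac{\left(12 + 6 \left(-63\right)\right) - 3304}{12 + \left(\frac{3}{2} - \frac{1}{2 \left(-9 - 9\right)}\right)} = \frac{\left(12 - 378\right) - 3304}{12 + \left(\frac{3}{2} - \frac{1}{2 \left(-18\right)}\right)} = \frac{-366 - 3304}{12 + \left(\frac{3}{2} - - \frac{1}{36}\right)} = - \frac{3670}{12 + \left(\frac{3}{2} + \frac{1}{36}\right)} = - \frac{3670}{12 + \frac{55}{36}} = - \frac{3670}{\frac{487}{36}} = \left(-3670\right) \frac{36}{487} = - \frac{132120}{487}$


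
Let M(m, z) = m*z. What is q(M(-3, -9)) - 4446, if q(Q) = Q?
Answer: -4419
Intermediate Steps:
q(M(-3, -9)) - 4446 = -3*(-9) - 4446 = 27 - 4446 = -4419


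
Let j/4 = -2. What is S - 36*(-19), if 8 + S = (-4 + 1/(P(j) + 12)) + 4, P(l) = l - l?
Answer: 8113/12 ≈ 676.08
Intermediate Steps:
j = -8 (j = 4*(-2) = -8)
P(l) = 0
S = -95/12 (S = -8 + ((-4 + 1/(0 + 12)) + 4) = -8 + ((-4 + 1/12) + 4) = -8 + (-47/12 + 4) = -8 + 1/12 = -95/12 ≈ -7.9167)
S - 36*(-19) = -95/12 - 36*(-19) = -95/12 + 684 = 8113/12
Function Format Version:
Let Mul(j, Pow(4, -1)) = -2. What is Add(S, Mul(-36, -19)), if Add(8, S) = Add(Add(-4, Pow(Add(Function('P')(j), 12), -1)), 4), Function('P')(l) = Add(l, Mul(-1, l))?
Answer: Rational(8113, 12) ≈ 676.08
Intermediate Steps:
j = -8 (j = Mul(4, -2) = -8)
Function('P')(l) = 0
S = Rational(-95, 12) (S = Add(-8, Add(Add(-4, Pow(Add(0, 12), -1)), 4)) = Add(-8, Add(Add(-4, Pow(12, -1)), 4)) = Add(-8, Add(Add(-4, Rational(1, 12)), 4)) = Add(-8, Add(Rational(-47, 12), 4)) = Add(-8, Rational(1, 12)) = Rational(-95, 12) ≈ -7.9167)
Add(S, Mul(-36, -19)) = Add(Rational(-95, 12), Mul(-36, -19)) = Add(Rational(-95, 12), 684) = Rational(8113, 12)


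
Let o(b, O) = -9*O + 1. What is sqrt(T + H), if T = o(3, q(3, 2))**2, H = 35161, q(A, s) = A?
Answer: sqrt(35837) ≈ 189.31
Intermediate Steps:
o(b, O) = 1 - 9*O
T = 676 (T = (1 - 9*3)**2 = (1 - 27)**2 = (-26)**2 = 676)
sqrt(T + H) = sqrt(676 + 35161) = sqrt(35837)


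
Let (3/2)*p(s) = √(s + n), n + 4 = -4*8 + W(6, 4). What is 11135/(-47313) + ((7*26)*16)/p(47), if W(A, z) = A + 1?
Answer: -11135/47313 + 728*√2 ≈ 1029.3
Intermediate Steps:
W(A, z) = 1 + A
n = -29 (n = -4 + (-4*8 + (1 + 6)) = -4 + (-32 + 7) = -4 - 25 = -29)
p(s) = 2*√(-29 + s)/3 (p(s) = 2*√(s - 29)/3 = 2*√(-29 + s)/3)
11135/(-47313) + ((7*26)*16)/p(47) = 11135/(-47313) + ((7*26)*16)/((2*√(-29 + 47)/3)) = 11135*(-1/47313) + (182*16)/((2*√18/3)) = -11135/47313 + 2912/((2*(3*√2)/3)) = -11135/47313 + 2912/((2*√2)) = -11135/47313 + 2912*(√2/4) = -11135/47313 + 728*√2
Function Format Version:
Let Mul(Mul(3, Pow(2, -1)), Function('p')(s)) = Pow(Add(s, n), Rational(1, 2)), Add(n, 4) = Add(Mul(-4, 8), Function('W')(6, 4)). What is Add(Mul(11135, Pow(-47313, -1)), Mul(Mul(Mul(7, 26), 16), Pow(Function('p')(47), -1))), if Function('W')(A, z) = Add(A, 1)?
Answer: Add(Rational(-11135, 47313), Mul(728, Pow(2, Rational(1, 2)))) ≈ 1029.3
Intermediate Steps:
Function('W')(A, z) = Add(1, A)
n = -29 (n = Add(-4, Add(Mul(-4, 8), Add(1, 6))) = Add(-4, Add(-32, 7)) = Add(-4, -25) = -29)
Function('p')(s) = Mul(Rational(2, 3), Pow(Add(-29, s), Rational(1, 2))) (Function('p')(s) = Mul(Rational(2, 3), Pow(Add(s, -29), Rational(1, 2))) = Mul(Rational(2, 3), Pow(Add(-29, s), Rational(1, 2))))
Add(Mul(11135, Pow(-47313, -1)), Mul(Mul(Mul(7, 26), 16), Pow(Function('p')(47), -1))) = Add(Mul(11135, Pow(-47313, -1)), Mul(Mul(Mul(7, 26), 16), Pow(Mul(Rational(2, 3), Pow(Add(-29, 47), Rational(1, 2))), -1))) = Add(Mul(11135, Rational(-1, 47313)), Mul(Mul(182, 16), Pow(Mul(Rational(2, 3), Pow(18, Rational(1, 2))), -1))) = Add(Rational(-11135, 47313), Mul(2912, Pow(Mul(Rational(2, 3), Mul(3, Pow(2, Rational(1, 2)))), -1))) = Add(Rational(-11135, 47313), Mul(2912, Pow(Mul(2, Pow(2, Rational(1, 2))), -1))) = Add(Rational(-11135, 47313), Mul(2912, Mul(Rational(1, 4), Pow(2, Rational(1, 2))))) = Add(Rational(-11135, 47313), Mul(728, Pow(2, Rational(1, 2))))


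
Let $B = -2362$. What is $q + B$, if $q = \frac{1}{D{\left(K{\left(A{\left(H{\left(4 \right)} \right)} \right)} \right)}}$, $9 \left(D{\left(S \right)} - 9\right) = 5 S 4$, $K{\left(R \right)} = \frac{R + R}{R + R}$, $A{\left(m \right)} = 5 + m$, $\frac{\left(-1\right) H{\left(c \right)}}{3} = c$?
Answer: $- \frac{238553}{101} \approx -2361.9$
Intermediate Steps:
$H{\left(c \right)} = - 3 c$
$K{\left(R \right)} = 1$ ($K{\left(R \right)} = \frac{2 R}{2 R} = 2 R \frac{1}{2 R} = 1$)
$D{\left(S \right)} = 9 + \frac{20 S}{9}$ ($D{\left(S \right)} = 9 + \frac{5 S 4}{9} = 9 + \frac{20 S}{9}$)
$q = \frac{9}{101}$ ($q = \frac{1}{9 + \frac{20}{9} \cdot 1} = \frac{1}{9 + \frac{20}{9}} = \frac{1}{\frac{101}{9}} = \frac{9}{101} \approx 0.089109$)
$q + B = \frac{9}{101} - 2362 = - \frac{238553}{101}$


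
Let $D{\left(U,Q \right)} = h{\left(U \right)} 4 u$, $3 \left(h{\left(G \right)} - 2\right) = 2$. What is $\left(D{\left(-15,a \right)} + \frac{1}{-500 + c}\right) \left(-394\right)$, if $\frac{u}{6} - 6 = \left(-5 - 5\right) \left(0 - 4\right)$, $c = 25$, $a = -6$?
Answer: $- \frac{550969206}{475} \approx -1.1599 \cdot 10^{6}$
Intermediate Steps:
$h{\left(G \right)} = \frac{8}{3}$ ($h{\left(G \right)} = 2 + \frac{1}{3} \cdot 2 = 2 + \frac{2}{3} = \frac{8}{3}$)
$u = 276$ ($u = 36 + 6 \left(-5 - 5\right) \left(0 - 4\right) = 36 + 6 \left(\left(-10\right) \left(-4\right)\right) = 36 + 6 \cdot 40 = 36 + 240 = 276$)
$D{\left(U,Q \right)} = 2944$ ($D{\left(U,Q \right)} = \frac{8}{3} \cdot 4 \cdot 276 = \frac{32}{3} \cdot 276 = 2944$)
$\left(D{\left(-15,a \right)} + \frac{1}{-500 + c}\right) \left(-394\right) = \left(2944 + \frac{1}{-500 + 25}\right) \left(-394\right) = \left(2944 + \frac{1}{-475}\right) \left(-394\right) = \left(2944 - \frac{1}{475}\right) \left(-394\right) = \frac{1398399}{475} \left(-394\right) = - \frac{550969206}{475}$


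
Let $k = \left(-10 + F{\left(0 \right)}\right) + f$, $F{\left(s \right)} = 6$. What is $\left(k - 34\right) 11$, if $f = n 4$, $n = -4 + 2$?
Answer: $-506$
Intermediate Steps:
$n = -2$
$f = -8$ ($f = \left(-2\right) 4 = -8$)
$k = -12$ ($k = \left(-10 + 6\right) - 8 = -4 - 8 = -12$)
$\left(k - 34\right) 11 = \left(-12 - 34\right) 11 = \left(-46\right) 11 = -506$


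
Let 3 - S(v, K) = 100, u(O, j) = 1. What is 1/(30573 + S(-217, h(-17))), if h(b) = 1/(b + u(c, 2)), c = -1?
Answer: 1/30476 ≈ 3.2813e-5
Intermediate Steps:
h(b) = 1/(1 + b) (h(b) = 1/(b + 1) = 1/(1 + b))
S(v, K) = -97 (S(v, K) = 3 - 1*100 = 3 - 100 = -97)
1/(30573 + S(-217, h(-17))) = 1/(30573 - 97) = 1/30476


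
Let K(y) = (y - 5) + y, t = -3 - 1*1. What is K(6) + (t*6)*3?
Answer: -65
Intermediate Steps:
t = -4 (t = -3 - 1 = -4)
K(y) = -5 + 2*y (K(y) = (-5 + y) + y = -5 + 2*y)
K(6) + (t*6)*3 = (-5 + 2*6) - 4*6*3 = (-5 + 12) - 24*3 = 7 - 72 = -65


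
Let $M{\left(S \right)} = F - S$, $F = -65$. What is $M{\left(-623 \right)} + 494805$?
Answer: $495363$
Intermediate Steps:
$M{\left(S \right)} = -65 - S$
$M{\left(-623 \right)} + 494805 = \left(-65 - -623\right) + 494805 = \left(-65 + 623\right) + 494805 = 558 + 494805 = 495363$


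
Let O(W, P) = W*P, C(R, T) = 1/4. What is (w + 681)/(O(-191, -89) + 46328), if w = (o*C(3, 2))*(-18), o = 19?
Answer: 397/42218 ≈ 0.0094036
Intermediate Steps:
C(R, T) = 1/4
w = -171/2 (w = (19*(1/4))*(-18) = (19/4)*(-18) = -171/2 ≈ -85.500)
O(W, P) = P*W
(w + 681)/(O(-191, -89) + 46328) = (-171/2 + 681)/(-89*(-191) + 46328) = 1191/(2*(16999 + 46328)) = (1191/2)/63327 = (1191/2)*(1/63327) = 397/42218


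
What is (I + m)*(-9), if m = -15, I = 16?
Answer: -9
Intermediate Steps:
(I + m)*(-9) = (16 - 15)*(-9) = 1*(-9) = -9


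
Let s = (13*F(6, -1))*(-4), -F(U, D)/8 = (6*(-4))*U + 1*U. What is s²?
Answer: 3295678464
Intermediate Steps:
F(U, D) = 184*U (F(U, D) = -8*((6*(-4))*U + 1*U) = -8*(-24*U + U) = -(-184)*U = 184*U)
s = -57408 (s = (13*(184*6))*(-4) = (13*1104)*(-4) = 14352*(-4) = -57408)
s² = (-57408)² = 3295678464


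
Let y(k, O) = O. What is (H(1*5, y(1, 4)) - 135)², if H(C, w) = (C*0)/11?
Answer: 18225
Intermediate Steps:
H(C, w) = 0 (H(C, w) = 0*(1/11) = 0)
(H(1*5, y(1, 4)) - 135)² = (0 - 135)² = (-135)² = 18225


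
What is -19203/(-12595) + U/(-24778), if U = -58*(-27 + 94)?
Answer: 262378052/156039455 ≈ 1.6815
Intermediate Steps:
U = -3886 (U = -58*67 = -3886)
-19203/(-12595) + U/(-24778) = -19203/(-12595) - 3886/(-24778) = -19203*(-1/12595) - 3886*(-1/24778) = 19203/12595 + 1943/12389 = 262378052/156039455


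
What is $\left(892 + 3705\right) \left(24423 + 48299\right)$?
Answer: $334303034$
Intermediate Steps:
$\left(892 + 3705\right) \left(24423 + 48299\right) = 4597 \cdot 72722 = 334303034$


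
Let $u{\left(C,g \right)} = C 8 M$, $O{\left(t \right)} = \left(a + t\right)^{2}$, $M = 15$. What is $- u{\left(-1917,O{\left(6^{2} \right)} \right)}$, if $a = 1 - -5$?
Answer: $230040$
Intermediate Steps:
$a = 6$ ($a = 1 + 5 = 6$)
$O{\left(t \right)} = \left(6 + t\right)^{2}$
$u{\left(C,g \right)} = 120 C$ ($u{\left(C,g \right)} = C 8 \cdot 15 = 8 C 15 = 120 C$)
$- u{\left(-1917,O{\left(6^{2} \right)} \right)} = - 120 \left(-1917\right) = \left(-1\right) \left(-230040\right) = 230040$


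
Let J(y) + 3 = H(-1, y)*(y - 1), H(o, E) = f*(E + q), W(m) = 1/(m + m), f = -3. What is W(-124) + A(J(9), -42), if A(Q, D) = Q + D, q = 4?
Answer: -88537/248 ≈ -357.00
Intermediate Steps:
W(m) = 1/(2*m)
H(o, E) = -12 - 3*E (H(o, E) = -3*(E + 4) = -3*(4 + E) = -12 - 3*E)
J(y) = -3 + (-1 + y)*(-12 - 3*y) (J(y) = -3 + (-12 - 3*y)*(y - 1) = -3 + (-12 - 3*y)*(-1 + y) = -3 + (-1 + y)*(-12 - 3*y))
A(Q, D) = D + Q
W(-124) + A(J(9), -42) = (½)/(-124) + (-42 + (9 - 9*9 - 3*9²)) = (½)*(-1/124) + (-42 + (9 - 81 - 3*81)) = -1/248 + (-42 + (9 - 81 - 243)) = -1/248 + (-42 - 315) = -1/248 - 357 = -88537/248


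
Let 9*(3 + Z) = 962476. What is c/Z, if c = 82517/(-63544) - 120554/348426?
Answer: -1400444293/91064052432184 ≈ -1.5379e-5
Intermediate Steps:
Z = 962449/9 (Z = -3 + (⅑)*962476 = -3 + 962476/9 = 962449/9 ≈ 1.0694e+5)
c = -1400444293/851553144 (c = 82517*(-1/63544) - 120554*1/348426 = -82517/63544 - 60277/174213 = -1400444293/851553144 ≈ -1.6446)
c/Z = -1400444293/(851553144*962449/9) = -1400444293/851553144*9/962449 = -1400444293/91064052432184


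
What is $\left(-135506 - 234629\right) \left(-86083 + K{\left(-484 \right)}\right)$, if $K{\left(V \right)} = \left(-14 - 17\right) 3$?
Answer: $31896753760$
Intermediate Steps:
$K{\left(V \right)} = -93$ ($K{\left(V \right)} = \left(-31\right) 3 = -93$)
$\left(-135506 - 234629\right) \left(-86083 + K{\left(-484 \right)}\right) = \left(-135506 - 234629\right) \left(-86083 - 93\right) = \left(-370135\right) \left(-86176\right) = 31896753760$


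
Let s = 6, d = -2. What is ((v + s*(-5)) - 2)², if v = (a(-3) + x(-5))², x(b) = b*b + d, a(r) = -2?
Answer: 167281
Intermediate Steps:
x(b) = -2 + b² (x(b) = b*b - 2 = b² - 2 = -2 + b²)
v = 441 (v = (-2 + (-2 + (-5)²))² = (-2 + (-2 + 25))² = (-2 + 23)² = 21² = 441)
((v + s*(-5)) - 2)² = ((441 + 6*(-5)) - 2)² = ((441 - 30) - 2)² = (411 - 2)² = 409² = 167281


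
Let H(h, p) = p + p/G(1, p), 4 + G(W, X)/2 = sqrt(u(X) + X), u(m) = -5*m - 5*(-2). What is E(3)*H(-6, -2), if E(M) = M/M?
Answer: -4 - 3*sqrt(2)/2 ≈ -6.1213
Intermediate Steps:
u(m) = 10 - 5*m (u(m) = -5*m + 10 = 10 - 5*m)
G(W, X) = -8 + 2*sqrt(10 - 4*X) (G(W, X) = -8 + 2*sqrt((10 - 5*X) + X) = -8 + 2*sqrt(10 - 4*X))
H(h, p) = p + p/(-8 + 2*sqrt(10 - 4*p))
E(M) = 1
E(3)*H(-6, -2) = 1*(-2 - 2/(-8 + 2*sqrt(10 - 4*(-2)))) = 1*(-2 - 2/(-8 + 2*sqrt(10 + 8))) = 1*(-2 - 2/(-8 + 2*sqrt(18))) = 1*(-2 - 2/(-8 + 2*(3*sqrt(2)))) = 1*(-2 - 2/(-8 + 6*sqrt(2))) = -2 - 2/(-8 + 6*sqrt(2))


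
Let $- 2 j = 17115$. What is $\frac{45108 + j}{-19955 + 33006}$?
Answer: $\frac{73101}{26102} \approx 2.8006$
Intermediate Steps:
$j = - \frac{17115}{2}$ ($j = \left(- \frac{1}{2}\right) 17115 = - \frac{17115}{2} \approx -8557.5$)
$\frac{45108 + j}{-19955 + 33006} = \frac{45108 - \frac{17115}{2}}{-19955 + 33006} = \frac{73101}{2 \cdot 13051} = \frac{73101}{2} \cdot \frac{1}{13051} = \frac{73101}{26102}$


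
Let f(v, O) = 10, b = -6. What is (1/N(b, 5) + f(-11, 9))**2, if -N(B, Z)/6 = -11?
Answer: 436921/4356 ≈ 100.30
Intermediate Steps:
N(B, Z) = 66 (N(B, Z) = -6*(-11) = 66)
(1/N(b, 5) + f(-11, 9))**2 = (1/66 + 10)**2 = (661/66)**2 = 436921/4356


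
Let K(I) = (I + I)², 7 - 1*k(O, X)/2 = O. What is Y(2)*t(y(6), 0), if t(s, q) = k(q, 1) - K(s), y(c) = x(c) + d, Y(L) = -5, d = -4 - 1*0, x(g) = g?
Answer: 10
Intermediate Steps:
k(O, X) = 14 - 2*O
d = -4 (d = -4 + 0 = -4)
K(I) = 4*I² (K(I) = (2*I)² = 4*I²)
y(c) = -4 + c (y(c) = c - 4 = -4 + c)
t(s, q) = 14 - 4*s² - 2*q (t(s, q) = (14 - 2*q) - 4*s² = 14 - 4*s² - 2*q)
Y(2)*t(y(6), 0) = -5*(14 - 4*(-4 + 6)² - 2*0) = -5*(14 - 4*2² + 0) = -5*(14 - 4*4 + 0) = -5*(14 - 16 + 0) = -5*(-2) = 10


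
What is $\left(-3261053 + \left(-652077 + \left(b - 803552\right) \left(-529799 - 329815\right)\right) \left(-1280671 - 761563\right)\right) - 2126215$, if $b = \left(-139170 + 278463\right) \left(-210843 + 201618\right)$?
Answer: $-2257231732195507794702$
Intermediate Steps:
$b = -1284977925$ ($b = 139293 \left(-9225\right) = -1284977925$)
$\left(-3261053 + \left(-652077 + \left(b - 803552\right) \left(-529799 - 329815\right)\right) \left(-1280671 - 761563\right)\right) - 2126215 = \left(-3261053 + \left(-652077 + \left(-1284977925 - 803552\right) \left(-529799 - 329815\right)\right) \left(-1280671 - 761563\right)\right) - 2126215 = \left(-3261053 + \left(-652077 - -1105275758569878\right) \left(-2042234\right)\right) - 2126215 = \left(-3261053 + \left(-652077 + 1105275758569878\right) \left(-2042234\right)\right) - 2126215 = \left(-3261053 + 1105275757917801 \left(-2042234\right)\right) - 2126215 = \left(-3261053 - 2257231732195502407434\right) - 2126215 = -2257231732195505668487 - 2126215 = -2257231732195507794702$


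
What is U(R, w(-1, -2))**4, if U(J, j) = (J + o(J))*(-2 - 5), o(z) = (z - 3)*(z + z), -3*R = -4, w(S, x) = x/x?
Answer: 1475789056/6561 ≈ 2.2493e+5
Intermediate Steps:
w(S, x) = 1
R = 4/3 (R = -1/3*(-4) = 4/3 ≈ 1.3333)
o(z) = 2*z*(-3 + z) (o(z) = (-3 + z)*(2*z) = 2*z*(-3 + z))
U(J, j) = -7*J - 14*J*(-3 + J) (U(J, j) = (J + 2*J*(-3 + J))*(-2 - 5) = (J + 2*J*(-3 + J))*(-7) = -7*J - 14*J*(-3 + J))
U(R, w(-1, -2))**4 = (7*(4/3)*(5 - 2*4/3))**4 = (7*(4/3)*(5 - 8/3))**4 = (7*(4/3)*(7/3))**4 = (196/9)**4 = 1475789056/6561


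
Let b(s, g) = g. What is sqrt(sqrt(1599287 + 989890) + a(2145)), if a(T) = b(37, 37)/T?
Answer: sqrt(79365 + 4601025*sqrt(2589177))/2145 ≈ 40.114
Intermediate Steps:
a(T) = 37/T
sqrt(sqrt(1599287 + 989890) + a(2145)) = sqrt(sqrt(1599287 + 989890) + 37/2145) = sqrt(sqrt(2589177) + 37*(1/2145)) = sqrt(sqrt(2589177) + 37/2145) = sqrt(37/2145 + sqrt(2589177))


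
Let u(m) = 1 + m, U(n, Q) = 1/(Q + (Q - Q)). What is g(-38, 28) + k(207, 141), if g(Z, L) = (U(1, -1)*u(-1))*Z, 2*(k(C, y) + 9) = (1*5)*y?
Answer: 687/2 ≈ 343.50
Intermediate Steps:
k(C, y) = -9 + 5*y/2 (k(C, y) = -9 + ((1*5)*y)/2 = -9 + (5*y)/2 = -9 + 5*y/2)
U(n, Q) = 1/Q (U(n, Q) = 1/(Q + 0) = 1/Q)
g(Z, L) = 0 (g(Z, L) = ((1 - 1)/(-1))*Z = (-1*0)*Z = 0*Z = 0)
g(-38, 28) + k(207, 141) = 0 + (-9 + (5/2)*141) = 0 + (-9 + 705/2) = 0 + 687/2 = 687/2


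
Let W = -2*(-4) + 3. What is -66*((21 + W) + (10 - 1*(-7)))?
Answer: -3234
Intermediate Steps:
W = 11 (W = 8 + 3 = 11)
-66*((21 + W) + (10 - 1*(-7))) = -66*((21 + 11) + (10 - 1*(-7))) = -66*(32 + (10 + 7)) = -66*(32 + 17) = -66*49 = -3234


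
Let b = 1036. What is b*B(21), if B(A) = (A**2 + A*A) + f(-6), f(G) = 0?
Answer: 913752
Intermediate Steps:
B(A) = 2*A**2 (B(A) = (A**2 + A*A) + 0 = (A**2 + A**2) + 0 = 2*A**2 + 0 = 2*A**2)
b*B(21) = 1036*(2*21**2) = 1036*(2*441) = 1036*882 = 913752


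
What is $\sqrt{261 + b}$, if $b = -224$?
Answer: $\sqrt{37} \approx 6.0828$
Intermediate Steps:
$\sqrt{261 + b} = \sqrt{261 - 224} = \sqrt{37}$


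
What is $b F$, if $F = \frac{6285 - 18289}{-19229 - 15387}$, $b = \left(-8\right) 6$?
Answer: $- \frac{72024}{4327} \approx -16.645$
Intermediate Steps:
$b = -48$
$F = \frac{3001}{8654}$ ($F = - \frac{12004}{-34616} = \left(-12004\right) \left(- \frac{1}{34616}\right) = \frac{3001}{8654} \approx 0.34678$)
$b F = \left(-48\right) \frac{3001}{8654} = - \frac{72024}{4327}$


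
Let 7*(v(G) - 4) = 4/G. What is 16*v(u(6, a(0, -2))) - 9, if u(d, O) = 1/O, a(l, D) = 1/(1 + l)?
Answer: 449/7 ≈ 64.143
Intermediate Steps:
v(G) = 4 + 4/(7*G) (v(G) = 4 + (4/G)/7 = 4 + 4/(7*G))
16*v(u(6, a(0, -2))) - 9 = 16*(4 + 4/(7*(1/(1/(1 + 0))))) - 9 = 16*(4 + 4/(7*(1/(1/1)))) - 9 = 16*(4 + 4/(7*(1/1))) - 9 = 16*(4 + (4/7)/1) - 9 = 16*(4 + (4/7)*1) - 9 = 16*(4 + 4/7) - 9 = 16*(32/7) - 9 = 512/7 - 9 = 449/7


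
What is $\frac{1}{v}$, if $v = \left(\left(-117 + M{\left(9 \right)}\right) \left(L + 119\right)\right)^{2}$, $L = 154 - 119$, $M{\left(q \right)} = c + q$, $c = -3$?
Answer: $\frac{1}{292204836} \approx 3.4223 \cdot 10^{-9}$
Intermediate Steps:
$M{\left(q \right)} = -3 + q$
$L = 35$ ($L = 154 - 119 = 35$)
$v = 292204836$ ($v = \left(\left(-117 + \left(-3 + 9\right)\right) \left(35 + 119\right)\right)^{2} = \left(\left(-117 + 6\right) 154\right)^{2} = \left(\left(-111\right) 154\right)^{2} = \left(-17094\right)^{2} = 292204836$)
$\frac{1}{v} = \frac{1}{292204836}$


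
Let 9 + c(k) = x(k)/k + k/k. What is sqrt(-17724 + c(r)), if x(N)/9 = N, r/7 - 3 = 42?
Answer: I*sqrt(17723) ≈ 133.13*I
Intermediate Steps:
r = 315 (r = 21 + 7*42 = 21 + 294 = 315)
x(N) = 9*N
c(k) = 1 (c(k) = -9 + ((9*k)/k + k/k) = -9 + (9 + 1) = -9 + 10 = 1)
sqrt(-17724 + c(r)) = sqrt(-17724 + 1) = sqrt(-17723) = I*sqrt(17723)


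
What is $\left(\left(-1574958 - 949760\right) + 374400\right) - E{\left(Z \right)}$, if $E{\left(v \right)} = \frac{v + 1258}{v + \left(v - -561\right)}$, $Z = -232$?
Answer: $- \frac{208581872}{97} \approx -2.1503 \cdot 10^{6}$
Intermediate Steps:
$E{\left(v \right)} = \frac{1258 + v}{561 + 2 v}$ ($E{\left(v \right)} = \frac{1258 + v}{v + \left(v + 561\right)} = \frac{1258 + v}{v + \left(561 + v\right)} = \frac{1258 + v}{561 + 2 v}$)
$\left(\left(-1574958 - 949760\right) + 374400\right) - E{\left(Z \right)} = \left(\left(-1574958 - 949760\right) + 374400\right) - \frac{1258 - 232}{561 + 2 \left(-232\right)} = \left(-2524718 + 374400\right) - \frac{1}{561 - 464} \cdot 1026 = -2150318 - \frac{1}{97} \cdot 1026 = -2150318 - \frac{1026}{97} = - \frac{208581872}{97}$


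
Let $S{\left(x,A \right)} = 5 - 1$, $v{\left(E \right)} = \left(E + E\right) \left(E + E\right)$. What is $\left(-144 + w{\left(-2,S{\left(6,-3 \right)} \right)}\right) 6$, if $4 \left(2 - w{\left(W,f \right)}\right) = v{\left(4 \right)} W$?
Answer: $-660$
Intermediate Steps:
$v{\left(E \right)} = 4 E^{2}$ ($v{\left(E \right)} = 2 E 2 E = 4 E^{2}$)
$S{\left(x,A \right)} = 4$
$w{\left(W,f \right)} = 2 - 16 W$ ($w{\left(W,f \right)} = 2 - \frac{4 \cdot 4^{2} W}{4} = 2 - \frac{4 \cdot 16 W}{4} = 2 - \frac{64 W}{4} = 2 - 16 W$)
$\left(-144 + w{\left(-2,S{\left(6,-3 \right)} \right)}\right) 6 = \left(-144 + \left(2 - -32\right)\right) 6 = \left(-144 + \left(2 + 32\right)\right) 6 = \left(-144 + 34\right) 6 = \left(-110\right) 6 = -660$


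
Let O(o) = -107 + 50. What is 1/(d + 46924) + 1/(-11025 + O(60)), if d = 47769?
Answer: -83611/1049387826 ≈ -7.9676e-5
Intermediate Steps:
O(o) = -57
1/(d + 46924) + 1/(-11025 + O(60)) = 1/(47769 + 46924) + 1/(-11025 - 57) = 1/94693 + 1/(-11082) = 1/94693 - 1/11082 = -83611/1049387826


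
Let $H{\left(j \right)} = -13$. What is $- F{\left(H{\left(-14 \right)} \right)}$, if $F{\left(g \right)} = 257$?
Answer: $-257$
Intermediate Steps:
$- F{\left(H{\left(-14 \right)} \right)} = \left(-1\right) 257 = -257$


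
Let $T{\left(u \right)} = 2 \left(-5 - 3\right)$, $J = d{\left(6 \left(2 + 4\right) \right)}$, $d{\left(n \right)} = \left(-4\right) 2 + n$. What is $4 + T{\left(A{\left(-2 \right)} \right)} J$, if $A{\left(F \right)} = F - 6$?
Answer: $-444$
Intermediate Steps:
$A{\left(F \right)} = -6 + F$ ($A{\left(F \right)} = F - 6 = -6 + F$)
$d{\left(n \right)} = -8 + n$
$J = 28$ ($J = -8 + 6 \left(2 + 4\right) = -8 + 6 \cdot 6 = -8 + 36 = 28$)
$T{\left(u \right)} = -16$ ($T{\left(u \right)} = 2 \left(-8\right) = -16$)
$4 + T{\left(A{\left(-2 \right)} \right)} J = 4 - 448 = -444$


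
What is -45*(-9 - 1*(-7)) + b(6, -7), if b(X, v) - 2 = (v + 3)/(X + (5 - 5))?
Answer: 274/3 ≈ 91.333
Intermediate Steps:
b(X, v) = 2 + (3 + v)/X (b(X, v) = 2 + (v + 3)/(X + (5 - 5)) = 2 + (3 + v)/(X + 0) = 2 + (3 + v)/X)
-45*(-9 - 1*(-7)) + b(6, -7) = -45*(-9 - 1*(-7)) + (3 - 7 + 2*6)/6 = -45*(-9 + 7) + (3 - 7 + 12)/6 = -45*(-2) + (⅙)*8 = 90 + 4/3 = 274/3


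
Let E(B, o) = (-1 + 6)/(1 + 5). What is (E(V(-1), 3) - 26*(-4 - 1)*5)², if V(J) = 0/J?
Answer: 15249025/36 ≈ 4.2358e+5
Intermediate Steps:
V(J) = 0
E(B, o) = ⅚ (E(B, o) = 5/6 = 5*(⅙) = ⅚)
(E(V(-1), 3) - 26*(-4 - 1)*5)² = (⅚ - 26*(-4 - 1)*5)² = (⅚ - (-130)*5)² = (⅚ - 26*(-25))² = (⅚ + 650)² = (3905/6)² = 15249025/36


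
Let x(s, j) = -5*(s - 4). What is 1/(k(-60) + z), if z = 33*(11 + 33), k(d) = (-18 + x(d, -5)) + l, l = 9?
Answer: 1/1763 ≈ 0.00056721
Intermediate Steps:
x(s, j) = 20 - 5*s (x(s, j) = -5*(-4 + s) = 20 - 5*s)
k(d) = 11 - 5*d (k(d) = (-18 + (20 - 5*d)) + 9 = (2 - 5*d) + 9 = 11 - 5*d)
z = 1452 (z = 33*44 = 1452)
1/(k(-60) + z) = 1/((11 - 5*(-60)) + 1452) = 1/((11 + 300) + 1452) = 1/(311 + 1452) = 1/1763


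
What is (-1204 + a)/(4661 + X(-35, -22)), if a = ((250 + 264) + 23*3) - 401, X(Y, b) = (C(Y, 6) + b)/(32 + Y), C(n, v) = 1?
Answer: -511/2334 ≈ -0.21894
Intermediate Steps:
X(Y, b) = (1 + b)/(32 + Y)
a = 182 (a = (514 + 69) - 401 = 583 - 401 = 182)
(-1204 + a)/(4661 + X(-35, -22)) = (-1204 + 182)/(4661 + (1 - 22)/(32 - 35)) = -1022/(4661 - 21/(-3)) = -1022/(4661 - 1/3*(-21)) = -1022/(4661 + 7) = -1022/4668 = -1022*1/4668 = -511/2334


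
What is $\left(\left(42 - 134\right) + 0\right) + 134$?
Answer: $42$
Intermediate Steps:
$\left(\left(42 - 134\right) + 0\right) + 134 = \left(-92 + 0\right) + 134 = -92 + 134 = 42$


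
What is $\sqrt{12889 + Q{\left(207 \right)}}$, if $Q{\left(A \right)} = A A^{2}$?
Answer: $2 \sqrt{2220658} \approx 2980.4$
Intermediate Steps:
$Q{\left(A \right)} = A^{3}$
$\sqrt{12889 + Q{\left(207 \right)}} = \sqrt{12889 + 207^{3}} = \sqrt{12889 + 8869743} = \sqrt{8882632} = 2 \sqrt{2220658}$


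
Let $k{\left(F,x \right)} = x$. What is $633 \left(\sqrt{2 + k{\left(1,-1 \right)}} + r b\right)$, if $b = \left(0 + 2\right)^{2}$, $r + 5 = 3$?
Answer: $-4431$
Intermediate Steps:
$r = -2$ ($r = -5 + 3 = -2$)
$b = 4$ ($b = 2^{2} = 4$)
$633 \left(\sqrt{2 + k{\left(1,-1 \right)}} + r b\right) = 633 \left(\sqrt{2 - 1} - 8\right) = 633 \left(\sqrt{1} - 8\right) = 633 \left(1 - 8\right) = 633 \left(-7\right) = -4431$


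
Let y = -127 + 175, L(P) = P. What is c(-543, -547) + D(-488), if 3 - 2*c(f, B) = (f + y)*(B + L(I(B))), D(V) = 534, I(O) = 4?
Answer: -133857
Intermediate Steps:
y = 48
c(f, B) = 3/2 - (4 + B)*(48 + f)/2 (c(f, B) = 3/2 - (f + 48)*(B + 4)/2 = 3/2 - (48 + f)*(4 + B)/2 = 3/2 - (4 + B)*(48 + f)/2)
c(-543, -547) + D(-488) = (-189/2 - 24*(-547) - 2*(-543) - 1/2*(-547)*(-543)) + 534 = (-189/2 + 13128 + 1086 - 297021/2) + 534 = -134391 + 534 = -133857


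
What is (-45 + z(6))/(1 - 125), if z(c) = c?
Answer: 39/124 ≈ 0.31452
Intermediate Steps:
(-45 + z(6))/(1 - 125) = (-45 + 6)/(1 - 125) = -39/(-124) = -1/124*(-39) = 39/124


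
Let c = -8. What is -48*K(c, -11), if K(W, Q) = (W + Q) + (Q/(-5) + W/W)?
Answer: 3792/5 ≈ 758.40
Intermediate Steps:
K(W, Q) = 1 + W + 4*Q/5 (K(W, Q) = (Q + W) + (Q*(-⅕) + 1) = (Q + W) + (-Q/5 + 1) = (Q + W) + (1 - Q/5) = 1 + W + 4*Q/5)
-48*K(c, -11) = -48*(1 - 8 + (⅘)*(-11)) = -48*(1 - 8 - 44/5) = -48*(-79/5) = 3792/5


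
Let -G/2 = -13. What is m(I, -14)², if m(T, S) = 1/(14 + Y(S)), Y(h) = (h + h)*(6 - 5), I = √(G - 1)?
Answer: 1/196 ≈ 0.0051020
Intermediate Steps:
G = 26 (G = -2*(-13) = 26)
I = 5 (I = √(26 - 1) = √25 = 5)
Y(h) = 2*h (Y(h) = (2*h)*1 = 2*h)
m(T, S) = 1/(14 + 2*S)
m(I, -14)² = (1/(2*(7 - 14)))² = ((½)/(-7))² = ((½)*(-⅐))² = (-1/14)² = 1/196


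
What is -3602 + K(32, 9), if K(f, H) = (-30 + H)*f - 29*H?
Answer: -4535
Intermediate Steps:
K(f, H) = -29*H + f*(-30 + H) (K(f, H) = f*(-30 + H) - 29*H = -29*H + f*(-30 + H))
-3602 + K(32, 9) = -3602 + (-30*32 - 29*9 + 9*32) = -3602 + (-960 - 261 + 288) = -3602 - 933 = -4535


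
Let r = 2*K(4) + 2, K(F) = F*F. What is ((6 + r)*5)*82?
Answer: 16400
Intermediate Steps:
K(F) = F²
r = 34 (r = 2*4² + 2 = 2*16 + 2 = 32 + 2 = 34)
((6 + r)*5)*82 = ((6 + 34)*5)*82 = (40*5)*82 = 200*82 = 16400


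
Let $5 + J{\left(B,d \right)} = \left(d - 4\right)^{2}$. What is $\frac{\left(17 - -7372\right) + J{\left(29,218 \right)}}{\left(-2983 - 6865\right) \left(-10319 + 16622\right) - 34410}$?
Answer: $- \frac{26590}{31053177} \approx -0.00085627$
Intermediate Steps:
$J{\left(B,d \right)} = -5 + \left(-4 + d\right)^{2}$ ($J{\left(B,d \right)} = -5 + \left(d - 4\right)^{2} = -5 + \left(-4 + d\right)^{2}$)
$\frac{\left(17 - -7372\right) + J{\left(29,218 \right)}}{\left(-2983 - 6865\right) \left(-10319 + 16622\right) - 34410} = \frac{\left(17 - -7372\right) - \left(5 - \left(-4 + 218\right)^{2}\right)}{\left(-2983 - 6865\right) \left(-10319 + 16622\right) - 34410} = \frac{\left(17 + 7372\right) - \left(5 - 214^{2}\right)}{\left(-9848\right) 6303 - 34410} = \frac{7389 + \left(-5 + 45796\right)}{-62071944 - 34410} = \frac{7389 + 45791}{-62106354} = 53180 \left(- \frac{1}{62106354}\right) = - \frac{26590}{31053177}$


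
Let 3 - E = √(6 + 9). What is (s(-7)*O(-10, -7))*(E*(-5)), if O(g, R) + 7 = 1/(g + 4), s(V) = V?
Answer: -1505/2 + 1505*√15/6 ≈ 218.97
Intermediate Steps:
O(g, R) = -7 + 1/(4 + g) (O(g, R) = -7 + 1/(g + 4) = -7 + 1/(4 + g))
E = 3 - √15 (E = 3 - √(6 + 9) = 3 - √15 ≈ -0.87298)
(s(-7)*O(-10, -7))*(E*(-5)) = (-7*(-27 - 7*(-10))/(4 - 10))*((3 - √15)*(-5)) = (-7*(-27 + 70)/(-6))*(-15 + 5*√15) = (-(-7)*43/6)*(-15 + 5*√15) = (-7*(-43/6))*(-15 + 5*√15) = 301*(-15 + 5*√15)/6 = -1505/2 + 1505*√15/6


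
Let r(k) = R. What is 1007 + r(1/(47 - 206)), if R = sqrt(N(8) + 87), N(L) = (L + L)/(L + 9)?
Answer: 1007 + sqrt(25415)/17 ≈ 1016.4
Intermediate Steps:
N(L) = 2*L/(9 + L) (N(L) = (2*L)/(9 + L) = 2*L/(9 + L))
R = sqrt(25415)/17 (R = sqrt(2*8/(9 + 8) + 87) = sqrt(2*8/17 + 87) = sqrt(2*8*(1/17) + 87) = sqrt(16/17 + 87) = sqrt(1495/17) = sqrt(25415)/17 ≈ 9.3777)
r(k) = sqrt(25415)/17
1007 + r(1/(47 - 206)) = 1007 + sqrt(25415)/17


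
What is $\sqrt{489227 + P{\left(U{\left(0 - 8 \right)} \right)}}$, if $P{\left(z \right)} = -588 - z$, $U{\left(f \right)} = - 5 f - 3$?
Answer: $\sqrt{488602} \approx 699.0$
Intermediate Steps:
$U{\left(f \right)} = -3 - 5 f$
$\sqrt{489227 + P{\left(U{\left(0 - 8 \right)} \right)}} = \sqrt{489227 - \left(585 - 5 \left(0 - 8\right)\right)} = \sqrt{489227 - \left(585 + 40\right)} = \sqrt{489227 - 625} = \sqrt{488602}$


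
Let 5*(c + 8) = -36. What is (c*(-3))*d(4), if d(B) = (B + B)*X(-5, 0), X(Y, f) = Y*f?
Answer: 0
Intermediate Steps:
c = -76/5 (c = -8 + (1/5)*(-36) = -8 - 36/5 = -76/5 ≈ -15.200)
d(B) = 0 (d(B) = (B + B)*(-5*0) = (2*B)*0 = 0)
(c*(-3))*d(4) = -76/5*(-3)*0 = (228/5)*0 = 0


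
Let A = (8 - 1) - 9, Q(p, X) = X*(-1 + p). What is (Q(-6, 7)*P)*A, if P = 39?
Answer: 3822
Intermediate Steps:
A = -2 (A = 7 - 9 = -2)
(Q(-6, 7)*P)*A = ((7*(-1 - 6))*39)*(-2) = ((7*(-7))*39)*(-2) = -49*39*(-2) = -1911*(-2) = 3822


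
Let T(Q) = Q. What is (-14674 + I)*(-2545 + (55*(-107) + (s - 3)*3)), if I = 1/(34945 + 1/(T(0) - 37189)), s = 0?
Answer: 53643584625654391/433189868 ≈ 1.2383e+8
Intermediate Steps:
I = 37189/1299569604 (I = 1/(34945 + 1/(0 - 37189)) = 1/(34945 + 1/(-37189)) = 1/(34945 - 1/37189) = 1/(1299569604/37189) = 37189/1299569604 ≈ 2.8616e-5)
(-14674 + I)*(-2545 + (55*(-107) + (s - 3)*3)) = (-14674 + 37189/1299569604)*(-2545 + (55*(-107) + (0 - 3)*3)) = -19069884331907*(-2545 + (-5885 - 3*3))/1299569604 = -19069884331907*(-2545 + (-5885 - 9))/1299569604 = -19069884331907*(-2545 - 5894)/1299569604 = -19069884331907/1299569604*(-8439) = 53643584625654391/433189868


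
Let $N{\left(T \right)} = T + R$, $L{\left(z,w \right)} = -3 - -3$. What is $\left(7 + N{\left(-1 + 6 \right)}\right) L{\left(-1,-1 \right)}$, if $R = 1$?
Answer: $0$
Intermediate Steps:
$L{\left(z,w \right)} = 0$ ($L{\left(z,w \right)} = -3 + 3 = 0$)
$N{\left(T \right)} = 1 + T$ ($N{\left(T \right)} = T + 1 = 1 + T$)
$\left(7 + N{\left(-1 + 6 \right)}\right) L{\left(-1,-1 \right)} = \left(7 + \left(1 + \left(-1 + 6\right)\right)\right) 0 = \left(7 + \left(1 + 5\right)\right) 0 = \left(7 + 6\right) 0 = 13 \cdot 0 = 0$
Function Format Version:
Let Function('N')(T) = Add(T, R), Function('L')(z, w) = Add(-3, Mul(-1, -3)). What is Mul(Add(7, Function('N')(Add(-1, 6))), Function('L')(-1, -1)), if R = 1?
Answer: 0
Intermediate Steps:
Function('L')(z, w) = 0 (Function('L')(z, w) = Add(-3, 3) = 0)
Function('N')(T) = Add(1, T) (Function('N')(T) = Add(T, 1) = Add(1, T))
Mul(Add(7, Function('N')(Add(-1, 6))), Function('L')(-1, -1)) = Mul(Add(7, Add(1, Add(-1, 6))), 0) = Mul(Add(7, Add(1, 5)), 0) = Mul(Add(7, 6), 0) = Mul(13, 0) = 0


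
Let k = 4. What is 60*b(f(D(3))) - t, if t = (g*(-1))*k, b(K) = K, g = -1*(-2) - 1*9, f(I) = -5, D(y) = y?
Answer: -328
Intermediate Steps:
g = -7 (g = 2 - 9 = -7)
t = 28 (t = -7*(-1)*4 = 7*4 = 28)
60*b(f(D(3))) - t = 60*(-5) - 1*28 = -300 - 28 = -328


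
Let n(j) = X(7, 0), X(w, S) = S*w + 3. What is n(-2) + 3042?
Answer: 3045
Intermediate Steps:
X(w, S) = 3 + S*w
n(j) = 3 (n(j) = 3 + 0*7 = 3 + 0 = 3)
n(-2) + 3042 = 3 + 3042 = 3045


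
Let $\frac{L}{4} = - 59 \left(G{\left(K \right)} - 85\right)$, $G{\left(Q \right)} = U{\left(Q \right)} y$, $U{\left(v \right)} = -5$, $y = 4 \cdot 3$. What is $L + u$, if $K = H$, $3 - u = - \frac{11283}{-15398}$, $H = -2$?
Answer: $\frac{526954471}{15398} \approx 34222.0$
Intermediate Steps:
$y = 12$
$u = \frac{34911}{15398}$ ($u = 3 - - \frac{11283}{-15398} = 3 - \left(-11283\right) \left(- \frac{1}{15398}\right) = 3 - \frac{11283}{15398} = \frac{34911}{15398} \approx 2.2672$)
$K = -2$
$G{\left(Q \right)} = -60$ ($G{\left(Q \right)} = \left(-5\right) 12 = -60$)
$L = 34220$ ($L = 4 \left(- 59 \left(-60 - 85\right)\right) = 4 \left(\left(-59\right) \left(-145\right)\right) = 4 \cdot 8555 = 34220$)
$L + u = 34220 + \frac{34911}{15398} = \frac{526954471}{15398}$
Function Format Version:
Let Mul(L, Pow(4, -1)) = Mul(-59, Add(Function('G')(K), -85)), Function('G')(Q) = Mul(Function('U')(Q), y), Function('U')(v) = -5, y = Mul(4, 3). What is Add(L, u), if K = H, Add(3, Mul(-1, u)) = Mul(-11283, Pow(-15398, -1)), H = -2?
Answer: Rational(526954471, 15398) ≈ 34222.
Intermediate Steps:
y = 12
u = Rational(34911, 15398) (u = Add(3, Mul(-1, Mul(-11283, Pow(-15398, -1)))) = Add(3, Mul(-1, Mul(-11283, Rational(-1, 15398)))) = Add(3, Mul(-1, Rational(11283, 15398))) = Add(3, Rational(-11283, 15398)) = Rational(34911, 15398) ≈ 2.2672)
K = -2
Function('G')(Q) = -60 (Function('G')(Q) = Mul(-5, 12) = -60)
L = 34220 (L = Mul(4, Mul(-59, Add(-60, -85))) = Mul(4, Mul(-59, -145)) = Mul(4, 8555) = 34220)
Add(L, u) = Add(34220, Rational(34911, 15398)) = Rational(526954471, 15398)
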